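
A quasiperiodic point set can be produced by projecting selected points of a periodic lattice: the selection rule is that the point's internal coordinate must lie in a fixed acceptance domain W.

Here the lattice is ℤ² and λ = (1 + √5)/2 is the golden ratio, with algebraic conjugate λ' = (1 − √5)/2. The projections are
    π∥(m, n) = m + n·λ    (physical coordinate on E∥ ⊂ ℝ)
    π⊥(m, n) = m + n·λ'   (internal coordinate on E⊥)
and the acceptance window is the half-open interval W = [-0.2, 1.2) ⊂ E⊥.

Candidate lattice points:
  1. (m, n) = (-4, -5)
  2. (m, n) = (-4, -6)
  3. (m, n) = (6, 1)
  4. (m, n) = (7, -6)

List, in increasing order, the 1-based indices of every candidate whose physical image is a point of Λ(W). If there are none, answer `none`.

none

λ' = (1−√5)/2 ≈ -0.618034.
#1 (-4,-5): internal coord -4 + (-5)·λ' = -0.909830; -0.909830 ∉ [-0.2, 1.2) → out
#2 (-4,-6): internal coord -4 + (-6)·λ' = -0.291796; -0.291796 ∉ [-0.2, 1.2) → out
#3 (6,1): internal coord 6 + (1)·λ' = +5.381966; +5.381966 ∉ [-0.2, 1.2) → out
#4 (7,-6): internal coord 7 + (-6)·λ' = +10.708204; +10.708204 ∉ [-0.2, 1.2) → out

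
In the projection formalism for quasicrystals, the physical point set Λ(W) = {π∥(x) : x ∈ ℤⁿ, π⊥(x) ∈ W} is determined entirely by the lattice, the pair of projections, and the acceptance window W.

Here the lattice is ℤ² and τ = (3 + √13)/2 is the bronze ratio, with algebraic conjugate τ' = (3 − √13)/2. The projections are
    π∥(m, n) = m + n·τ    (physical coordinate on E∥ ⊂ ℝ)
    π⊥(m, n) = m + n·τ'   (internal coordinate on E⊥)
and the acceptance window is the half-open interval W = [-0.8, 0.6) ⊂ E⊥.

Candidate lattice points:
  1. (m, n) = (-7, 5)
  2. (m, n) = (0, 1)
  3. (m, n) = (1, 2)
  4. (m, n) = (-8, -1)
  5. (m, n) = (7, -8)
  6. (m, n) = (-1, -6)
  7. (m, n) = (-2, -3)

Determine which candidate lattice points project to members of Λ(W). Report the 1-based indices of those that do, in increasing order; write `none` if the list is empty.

Compute τ' = (3−√13)/2 = -0.30278, so π⊥(m,n) = m -0.30278·n.
[1] lift (-7,5): star map gives -8.51388; window check -0.8 ≤ -8.51388 < 0.6 is false → out
[2] lift (0,1): star map gives -0.30278; window check -0.8 ≤ -0.30278 < 0.6 is true → IN Λ
[3] lift (1,2): star map gives 0.39445; window check -0.8 ≤ 0.39445 < 0.6 is true → IN Λ
[4] lift (-8,-1): star map gives -7.69722; window check -0.8 ≤ -7.69722 < 0.6 is false → out
[5] lift (7,-8): star map gives 9.42221; window check -0.8 ≤ 9.42221 < 0.6 is false → out
[6] lift (-1,-6): star map gives 0.81665; window check -0.8 ≤ 0.81665 < 0.6 is false → out
[7] lift (-2,-3): star map gives -1.09167; window check -0.8 ≤ -1.09167 < 0.6 is false → out

2, 3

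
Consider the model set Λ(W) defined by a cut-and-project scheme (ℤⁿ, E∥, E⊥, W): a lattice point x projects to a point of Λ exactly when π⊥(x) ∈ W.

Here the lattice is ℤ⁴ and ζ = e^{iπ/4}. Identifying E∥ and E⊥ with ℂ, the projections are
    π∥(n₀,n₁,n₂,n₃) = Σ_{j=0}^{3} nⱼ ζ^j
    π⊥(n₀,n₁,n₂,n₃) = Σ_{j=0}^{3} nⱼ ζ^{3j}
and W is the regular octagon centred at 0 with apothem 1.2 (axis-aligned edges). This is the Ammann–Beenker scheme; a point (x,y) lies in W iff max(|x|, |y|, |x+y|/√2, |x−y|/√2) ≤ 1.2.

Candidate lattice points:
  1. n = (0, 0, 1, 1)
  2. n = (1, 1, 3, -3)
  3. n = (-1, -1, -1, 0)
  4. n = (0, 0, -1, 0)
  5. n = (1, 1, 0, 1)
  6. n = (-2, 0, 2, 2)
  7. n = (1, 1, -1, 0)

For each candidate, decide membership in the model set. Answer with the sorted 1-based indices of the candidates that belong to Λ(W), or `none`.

Internal map: ζ^{3j} for j=0..3 gives (1,0), (−√2/2,√2/2), (0,−1), (√2/2,√2/2).
candidate 1: n = (0, 0, 1, 1) → π⊥ ≈ (+0.707107, -0.292893); max(|x|,|y|,|x±y|/√2) = 0.707107 ≤ 1.2 ⇒ ∈ W
candidate 2: n = (1, 1, 3, -3) → π⊥ ≈ (-1.828427, -4.414214); max(|x|,|y|,|x±y|/√2) = 4.414214 > 1.2 ⇒ ∉ W
candidate 3: n = (-1, -1, -1, 0) → π⊥ ≈ (-0.292893, +0.292893); max(|x|,|y|,|x±y|/√2) = 0.414214 ≤ 1.2 ⇒ ∈ W
candidate 4: n = (0, 0, -1, 0) → π⊥ ≈ (+0.000000, +1.000000); max(|x|,|y|,|x±y|/√2) = 1.000000 ≤ 1.2 ⇒ ∈ W
candidate 5: n = (1, 1, 0, 1) → π⊥ ≈ (+1.000000, +1.414214); max(|x|,|y|,|x±y|/√2) = 1.707107 > 1.2 ⇒ ∉ W
candidate 6: n = (-2, 0, 2, 2) → π⊥ ≈ (-0.585786, -0.585786); max(|x|,|y|,|x±y|/√2) = 0.828427 ≤ 1.2 ⇒ ∈ W
candidate 7: n = (1, 1, -1, 0) → π⊥ ≈ (+0.292893, +1.707107); max(|x|,|y|,|x±y|/√2) = 1.707107 > 1.2 ⇒ ∉ W

1, 3, 4, 6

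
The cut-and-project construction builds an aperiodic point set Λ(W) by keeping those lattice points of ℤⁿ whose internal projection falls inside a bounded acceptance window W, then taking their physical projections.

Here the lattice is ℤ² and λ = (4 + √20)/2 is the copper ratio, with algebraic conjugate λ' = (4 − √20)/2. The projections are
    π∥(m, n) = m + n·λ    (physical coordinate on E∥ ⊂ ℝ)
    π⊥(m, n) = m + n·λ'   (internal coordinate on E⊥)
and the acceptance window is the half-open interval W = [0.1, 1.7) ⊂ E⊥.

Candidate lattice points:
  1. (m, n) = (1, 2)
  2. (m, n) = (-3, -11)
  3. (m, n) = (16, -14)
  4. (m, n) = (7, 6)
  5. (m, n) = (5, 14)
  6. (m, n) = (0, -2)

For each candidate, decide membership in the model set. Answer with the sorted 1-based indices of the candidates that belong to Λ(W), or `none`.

1, 5, 6

Numerically λ ≈ 4.236068 and λ' = −1/λ ≈ -0.236068.
[1] lift (1,2): star map gives 0.527864; window check 0.1 ≤ 0.527864 < 1.7 is true → IN Λ
[2] lift (-3,-11): star map gives -0.403252; window check 0.1 ≤ -0.403252 < 1.7 is false → out
[3] lift (16,-14): star map gives 19.304952; window check 0.1 ≤ 19.304952 < 1.7 is false → out
[4] lift (7,6): star map gives 5.583592; window check 0.1 ≤ 5.583592 < 1.7 is false → out
[5] lift (5,14): star map gives 1.695048; window check 0.1 ≤ 1.695048 < 1.7 is true → IN Λ
[6] lift (0,-2): star map gives 0.472136; window check 0.1 ≤ 0.472136 < 1.7 is true → IN Λ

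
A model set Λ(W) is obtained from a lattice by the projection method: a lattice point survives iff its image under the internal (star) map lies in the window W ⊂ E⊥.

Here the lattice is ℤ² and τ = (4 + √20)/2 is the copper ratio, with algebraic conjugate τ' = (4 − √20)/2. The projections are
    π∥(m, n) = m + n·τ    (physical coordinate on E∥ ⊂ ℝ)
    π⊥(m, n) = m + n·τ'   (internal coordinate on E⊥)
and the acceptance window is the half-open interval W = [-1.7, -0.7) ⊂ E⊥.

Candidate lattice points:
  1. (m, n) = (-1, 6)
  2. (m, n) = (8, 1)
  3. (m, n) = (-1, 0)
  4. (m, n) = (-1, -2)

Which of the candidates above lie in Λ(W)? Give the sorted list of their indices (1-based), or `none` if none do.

Compute τ' = (4−√20)/2 = -0.2361, so π⊥(m,n) = m -0.2361·n.
candidate 1: (m,n)=(-1,6) → π∥ = -1+6·τ ≈ 24.4164, π⊥ = -1+6·τ' ≈ -2.4164 ∉ [-1.7, -0.7) ⇒ out
candidate 2: (m,n)=(8,1) → π∥ = 8+1·τ ≈ 12.2361, π⊥ = 8+1·τ' ≈ 7.7639 ∉ [-1.7, -0.7) ⇒ out
candidate 3: (m,n)=(-1,0) → π∥ = -1+0·τ ≈ -1.0000, π⊥ = -1+0·τ' ≈ -1.0000 ∈ [-1.7, -0.7) ⇒ IN Λ
candidate 4: (m,n)=(-1,-2) → π∥ = -1-2·τ ≈ -9.4721, π⊥ = -1-2·τ' ≈ -0.5279 ∉ [-1.7, -0.7) ⇒ out

3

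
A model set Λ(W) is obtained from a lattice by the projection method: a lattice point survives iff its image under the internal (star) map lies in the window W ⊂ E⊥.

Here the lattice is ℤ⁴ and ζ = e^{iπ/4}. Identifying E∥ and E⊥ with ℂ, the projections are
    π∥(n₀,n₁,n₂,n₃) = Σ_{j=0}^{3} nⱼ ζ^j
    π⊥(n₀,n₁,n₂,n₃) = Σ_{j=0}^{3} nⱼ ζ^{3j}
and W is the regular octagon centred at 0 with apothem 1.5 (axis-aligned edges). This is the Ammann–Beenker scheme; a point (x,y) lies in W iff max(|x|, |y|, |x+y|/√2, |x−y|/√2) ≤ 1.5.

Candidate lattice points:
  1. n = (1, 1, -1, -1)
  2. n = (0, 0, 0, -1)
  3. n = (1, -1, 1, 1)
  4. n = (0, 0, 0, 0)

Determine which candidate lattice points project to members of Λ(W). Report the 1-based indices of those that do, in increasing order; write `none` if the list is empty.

1, 2, 4

Internal map: ζ^{3j} for j=0..3 gives (1,0), (−√2/2,√2/2), (0,−1), (√2/2,√2/2).
#1 (1, 1, -1, -1): internal (-0.4142, 1.0000); octagon support 1.0000 vs apothem 1.5 → ∈ W
#2 (0, 0, 0, -1): internal (-0.7071, -0.7071); octagon support 1.0000 vs apothem 1.5 → ∈ W
#3 (1, -1, 1, 1): internal (2.4142, -1.0000); octagon support 2.4142 vs apothem 1.5 → ∉ W
#4 (0, 0, 0, 0): internal (0.0000, 0.0000); octagon support 0.0000 vs apothem 1.5 → ∈ W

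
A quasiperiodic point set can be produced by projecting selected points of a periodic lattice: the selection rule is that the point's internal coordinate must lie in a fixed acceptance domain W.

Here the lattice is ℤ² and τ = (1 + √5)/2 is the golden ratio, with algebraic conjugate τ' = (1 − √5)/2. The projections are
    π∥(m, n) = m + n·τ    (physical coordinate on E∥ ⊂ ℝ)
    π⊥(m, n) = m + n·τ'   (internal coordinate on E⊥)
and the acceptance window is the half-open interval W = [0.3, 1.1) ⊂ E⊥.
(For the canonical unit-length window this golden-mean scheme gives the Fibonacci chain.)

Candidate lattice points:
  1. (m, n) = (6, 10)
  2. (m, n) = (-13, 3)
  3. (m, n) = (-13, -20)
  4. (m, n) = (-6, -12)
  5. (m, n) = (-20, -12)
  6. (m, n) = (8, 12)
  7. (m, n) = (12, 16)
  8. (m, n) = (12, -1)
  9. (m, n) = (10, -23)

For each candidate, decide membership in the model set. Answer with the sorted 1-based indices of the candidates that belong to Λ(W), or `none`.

Compute τ' = (1−√5)/2 = -0.61803, so π⊥(m,n) = m -0.61803·n.
#1 (6,10): internal coord 6 + (10)·τ' = -0.18034; -0.18034 ∉ [0.3, 1.1) → out
#2 (-13,3): internal coord -13 + (3)·τ' = -14.85410; -14.85410 ∉ [0.3, 1.1) → out
#3 (-13,-20): internal coord -13 + (-20)·τ' = -0.63932; -0.63932 ∉ [0.3, 1.1) → out
#4 (-6,-12): internal coord -6 + (-12)·τ' = +1.41641; +1.41641 ∉ [0.3, 1.1) → out
#5 (-20,-12): internal coord -20 + (-12)·τ' = -12.58359; -12.58359 ∉ [0.3, 1.1) → out
#6 (8,12): internal coord 8 + (12)·τ' = +0.58359; +0.58359 ∈ [0.3, 1.1) → IN Λ
#7 (12,16): internal coord 12 + (16)·τ' = +2.11146; +2.11146 ∉ [0.3, 1.1) → out
#8 (12,-1): internal coord 12 + (-1)·τ' = +12.61803; +12.61803 ∉ [0.3, 1.1) → out
#9 (10,-23): internal coord 10 + (-23)·τ' = +24.21478; +24.21478 ∉ [0.3, 1.1) → out

6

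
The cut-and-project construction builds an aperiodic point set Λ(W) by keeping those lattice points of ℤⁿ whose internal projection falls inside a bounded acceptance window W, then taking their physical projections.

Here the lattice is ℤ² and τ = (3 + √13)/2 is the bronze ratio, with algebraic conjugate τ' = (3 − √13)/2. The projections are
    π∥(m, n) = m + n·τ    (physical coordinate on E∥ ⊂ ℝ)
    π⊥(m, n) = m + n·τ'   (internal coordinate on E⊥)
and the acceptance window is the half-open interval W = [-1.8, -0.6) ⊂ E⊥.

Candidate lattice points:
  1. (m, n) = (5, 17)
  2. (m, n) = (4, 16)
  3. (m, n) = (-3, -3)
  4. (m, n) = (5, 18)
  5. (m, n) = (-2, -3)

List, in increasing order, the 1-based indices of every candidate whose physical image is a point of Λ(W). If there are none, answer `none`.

2, 5

Compute τ' = (3−√13)/2 = -0.30278, so π⊥(m,n) = m -0.30278·n.
candidate 1: (m,n)=(5,17) → π∥ = 5+17·τ ≈ 61.14719, π⊥ = 5+17·τ' ≈ -0.14719 ∉ [-1.8, -0.6) ⇒ out
candidate 2: (m,n)=(4,16) → π∥ = 4+16·τ ≈ 56.84441, π⊥ = 4+16·τ' ≈ -0.84441 ∈ [-1.8, -0.6) ⇒ IN Λ
candidate 3: (m,n)=(-3,-3) → π∥ = -3-3·τ ≈ -12.90833, π⊥ = -3-3·τ' ≈ -2.09167 ∉ [-1.8, -0.6) ⇒ out
candidate 4: (m,n)=(5,18) → π∥ = 5+18·τ ≈ 64.44996, π⊥ = 5+18·τ' ≈ -0.44996 ∉ [-1.8, -0.6) ⇒ out
candidate 5: (m,n)=(-2,-3) → π∥ = -2-3·τ ≈ -11.90833, π⊥ = -2-3·τ' ≈ -1.09167 ∈ [-1.8, -0.6) ⇒ IN Λ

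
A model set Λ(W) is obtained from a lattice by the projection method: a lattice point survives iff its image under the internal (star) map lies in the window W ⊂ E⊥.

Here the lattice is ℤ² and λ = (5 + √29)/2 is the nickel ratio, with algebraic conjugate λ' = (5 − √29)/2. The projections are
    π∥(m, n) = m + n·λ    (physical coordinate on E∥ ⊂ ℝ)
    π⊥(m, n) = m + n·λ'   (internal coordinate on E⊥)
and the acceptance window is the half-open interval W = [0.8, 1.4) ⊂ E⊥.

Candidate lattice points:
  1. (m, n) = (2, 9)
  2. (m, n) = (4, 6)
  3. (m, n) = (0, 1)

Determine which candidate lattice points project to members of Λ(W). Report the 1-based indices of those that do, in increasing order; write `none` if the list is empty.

none

λ' = (5−√29)/2 ≈ -0.1926.
#1 (2,9): internal coord 2 + (9)·λ' = +0.2668; +0.2668 ∉ [0.8, 1.4) → out
#2 (4,6): internal coord 4 + (6)·λ' = +2.8445; +2.8445 ∉ [0.8, 1.4) → out
#3 (0,1): internal coord 0 + (1)·λ' = -0.1926; -0.1926 ∉ [0.8, 1.4) → out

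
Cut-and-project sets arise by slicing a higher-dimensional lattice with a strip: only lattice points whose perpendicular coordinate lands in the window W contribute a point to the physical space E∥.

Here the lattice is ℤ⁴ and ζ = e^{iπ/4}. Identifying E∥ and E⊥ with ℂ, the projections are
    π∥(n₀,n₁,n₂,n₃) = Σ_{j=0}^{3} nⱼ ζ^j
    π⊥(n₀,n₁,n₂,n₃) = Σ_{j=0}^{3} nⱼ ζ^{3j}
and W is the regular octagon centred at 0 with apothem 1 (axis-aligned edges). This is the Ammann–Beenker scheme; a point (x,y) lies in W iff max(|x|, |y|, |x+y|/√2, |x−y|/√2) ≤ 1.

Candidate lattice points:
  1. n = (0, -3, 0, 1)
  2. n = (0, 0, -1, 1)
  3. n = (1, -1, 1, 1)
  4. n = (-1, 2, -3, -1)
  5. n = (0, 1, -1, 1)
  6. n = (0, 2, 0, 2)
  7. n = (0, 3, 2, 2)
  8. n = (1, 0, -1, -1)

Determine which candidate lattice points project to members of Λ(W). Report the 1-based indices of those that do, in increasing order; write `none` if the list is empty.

π⊥(n) = n₀ + n₁ζ³ + n₂ζ⁶ + n₃ζ⁹ where ζ = e^{iπ/4}.
#1 (0, -3, 0, 1): internal (2.8284, -1.4142); octagon support 3.0000 vs apothem 1 → ∉ W
#2 (0, 0, -1, 1): internal (0.7071, 1.7071); octagon support 1.7071 vs apothem 1 → ∉ W
#3 (1, -1, 1, 1): internal (2.4142, -1.0000); octagon support 2.4142 vs apothem 1 → ∉ W
#4 (-1, 2, -3, -1): internal (-3.1213, 3.7071); octagon support 4.8284 vs apothem 1 → ∉ W
#5 (0, 1, -1, 1): internal (0.0000, 2.4142); octagon support 2.4142 vs apothem 1 → ∉ W
#6 (0, 2, 0, 2): internal (0.0000, 2.8284); octagon support 2.8284 vs apothem 1 → ∉ W
#7 (0, 3, 2, 2): internal (-0.7071, 1.5355); octagon support 1.5858 vs apothem 1 → ∉ W
#8 (1, 0, -1, -1): internal (0.2929, 0.2929); octagon support 0.4142 vs apothem 1 → ∈ W

8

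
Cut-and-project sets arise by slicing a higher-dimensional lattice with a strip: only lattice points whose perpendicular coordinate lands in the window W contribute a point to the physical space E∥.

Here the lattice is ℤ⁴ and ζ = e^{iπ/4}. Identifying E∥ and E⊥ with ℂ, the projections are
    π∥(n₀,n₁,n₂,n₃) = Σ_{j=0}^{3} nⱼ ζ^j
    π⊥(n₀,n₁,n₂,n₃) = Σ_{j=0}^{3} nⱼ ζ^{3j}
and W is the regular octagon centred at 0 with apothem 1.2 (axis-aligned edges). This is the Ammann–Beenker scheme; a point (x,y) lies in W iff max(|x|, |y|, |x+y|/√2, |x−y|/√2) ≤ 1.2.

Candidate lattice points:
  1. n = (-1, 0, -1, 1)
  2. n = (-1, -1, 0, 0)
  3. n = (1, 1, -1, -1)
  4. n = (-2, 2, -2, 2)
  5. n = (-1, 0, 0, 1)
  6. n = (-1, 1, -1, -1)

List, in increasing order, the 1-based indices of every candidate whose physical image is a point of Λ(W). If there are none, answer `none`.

With ζ = e^{iπ/4} the internal vectors are ζ^0,ζ^3,ζ^6,ζ^9.
candidate 1: n = (-1, 0, -1, 1) → π⊥ ≈ (-0.29289, +1.70711); max(|x|,|y|,|x±y|/√2) = 1.70711 > 1.2 ⇒ ∉ W
candidate 2: n = (-1, -1, 0, 0) → π⊥ ≈ (-0.29289, -0.70711); max(|x|,|y|,|x±y|/√2) = 0.70711 ≤ 1.2 ⇒ ∈ W
candidate 3: n = (1, 1, -1, -1) → π⊥ ≈ (-0.41421, +1.00000); max(|x|,|y|,|x±y|/√2) = 1.00000 ≤ 1.2 ⇒ ∈ W
candidate 4: n = (-2, 2, -2, 2) → π⊥ ≈ (-2.00000, +4.82843); max(|x|,|y|,|x±y|/√2) = 4.82843 > 1.2 ⇒ ∉ W
candidate 5: n = (-1, 0, 0, 1) → π⊥ ≈ (-0.29289, +0.70711); max(|x|,|y|,|x±y|/√2) = 0.70711 ≤ 1.2 ⇒ ∈ W
candidate 6: n = (-1, 1, -1, -1) → π⊥ ≈ (-2.41421, +1.00000); max(|x|,|y|,|x±y|/√2) = 2.41421 > 1.2 ⇒ ∉ W

2, 3, 5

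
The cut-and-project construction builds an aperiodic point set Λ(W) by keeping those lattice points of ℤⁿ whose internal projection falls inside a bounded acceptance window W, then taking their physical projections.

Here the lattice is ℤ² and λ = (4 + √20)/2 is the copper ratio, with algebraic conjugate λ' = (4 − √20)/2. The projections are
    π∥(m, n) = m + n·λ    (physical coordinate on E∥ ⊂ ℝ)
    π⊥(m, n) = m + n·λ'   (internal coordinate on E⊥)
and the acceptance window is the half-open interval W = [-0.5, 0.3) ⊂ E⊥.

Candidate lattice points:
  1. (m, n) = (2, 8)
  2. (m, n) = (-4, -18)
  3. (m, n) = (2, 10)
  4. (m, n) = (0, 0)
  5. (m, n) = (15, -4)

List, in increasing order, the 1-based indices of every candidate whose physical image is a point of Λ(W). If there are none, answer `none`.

Compute λ' = (4−√20)/2 = -0.236068, so π⊥(m,n) = m -0.236068·n.
candidate 1: (m,n)=(2,8) → π∥ = 2+8·λ ≈ 35.888544, π⊥ = 2+8·λ' ≈ 0.111456 ∈ [-0.5, 0.3) ⇒ IN Λ
candidate 2: (m,n)=(-4,-18) → π∥ = -4-18·λ ≈ -80.249224, π⊥ = -4-18·λ' ≈ 0.249224 ∈ [-0.5, 0.3) ⇒ IN Λ
candidate 3: (m,n)=(2,10) → π∥ = 2+10·λ ≈ 44.360680, π⊥ = 2+10·λ' ≈ -0.360680 ∈ [-0.5, 0.3) ⇒ IN Λ
candidate 4: (m,n)=(0,0) → π∥ = 0+0·λ ≈ 0.000000, π⊥ = 0+0·λ' ≈ 0.000000 ∈ [-0.5, 0.3) ⇒ IN Λ
candidate 5: (m,n)=(15,-4) → π∥ = 15-4·λ ≈ -1.944272, π⊥ = 15-4·λ' ≈ 15.944272 ∉ [-0.5, 0.3) ⇒ out

1, 2, 3, 4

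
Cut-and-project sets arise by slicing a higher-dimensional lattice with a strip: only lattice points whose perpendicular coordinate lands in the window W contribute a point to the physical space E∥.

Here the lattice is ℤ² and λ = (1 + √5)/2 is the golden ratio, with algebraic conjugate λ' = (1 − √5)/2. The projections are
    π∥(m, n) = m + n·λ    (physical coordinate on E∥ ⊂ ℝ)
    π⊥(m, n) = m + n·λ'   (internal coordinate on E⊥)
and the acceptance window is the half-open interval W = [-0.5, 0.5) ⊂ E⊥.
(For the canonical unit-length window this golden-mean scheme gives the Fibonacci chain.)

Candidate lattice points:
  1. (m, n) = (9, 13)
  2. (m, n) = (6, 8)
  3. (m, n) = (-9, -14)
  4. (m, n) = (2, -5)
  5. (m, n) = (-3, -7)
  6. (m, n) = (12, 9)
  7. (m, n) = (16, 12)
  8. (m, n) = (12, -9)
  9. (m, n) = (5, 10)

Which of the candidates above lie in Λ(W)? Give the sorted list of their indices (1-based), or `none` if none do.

Numerically λ ≈ 1.61803 and λ' = −1/λ ≈ -0.61803.
#1 (9,13): internal coord 9 + (13)·λ' = +0.96556; +0.96556 ∉ [-0.5, 0.5) → out
#2 (6,8): internal coord 6 + (8)·λ' = +1.05573; +1.05573 ∉ [-0.5, 0.5) → out
#3 (-9,-14): internal coord -9 + (-14)·λ' = -0.34752; -0.34752 ∈ [-0.5, 0.5) → IN Λ
#4 (2,-5): internal coord 2 + (-5)·λ' = +5.09017; +5.09017 ∉ [-0.5, 0.5) → out
#5 (-3,-7): internal coord -3 + (-7)·λ' = +1.32624; +1.32624 ∉ [-0.5, 0.5) → out
#6 (12,9): internal coord 12 + (9)·λ' = +6.43769; +6.43769 ∉ [-0.5, 0.5) → out
#7 (16,12): internal coord 16 + (12)·λ' = +8.58359; +8.58359 ∉ [-0.5, 0.5) → out
#8 (12,-9): internal coord 12 + (-9)·λ' = +17.56231; +17.56231 ∉ [-0.5, 0.5) → out
#9 (5,10): internal coord 5 + (10)·λ' = -1.18034; -1.18034 ∉ [-0.5, 0.5) → out

3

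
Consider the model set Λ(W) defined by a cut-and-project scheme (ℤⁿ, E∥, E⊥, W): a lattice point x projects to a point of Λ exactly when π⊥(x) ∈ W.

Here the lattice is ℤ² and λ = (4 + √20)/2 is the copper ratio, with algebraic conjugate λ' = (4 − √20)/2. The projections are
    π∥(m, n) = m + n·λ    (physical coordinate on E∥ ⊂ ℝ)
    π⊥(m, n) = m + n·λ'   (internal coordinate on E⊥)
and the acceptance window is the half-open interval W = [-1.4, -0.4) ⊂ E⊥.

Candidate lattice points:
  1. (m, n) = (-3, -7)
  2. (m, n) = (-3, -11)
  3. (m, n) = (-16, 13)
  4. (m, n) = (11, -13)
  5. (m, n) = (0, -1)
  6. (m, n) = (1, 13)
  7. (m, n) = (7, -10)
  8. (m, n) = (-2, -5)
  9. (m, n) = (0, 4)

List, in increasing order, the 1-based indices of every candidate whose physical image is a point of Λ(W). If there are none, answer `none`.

Compute λ' = (4−√20)/2 = -0.2361, so π⊥(m,n) = m -0.2361·n.
#1 (-3,-7): internal coord -3 + (-7)·λ' = -1.3475; -1.3475 ∈ [-1.4, -0.4) → IN Λ
#2 (-3,-11): internal coord -3 + (-11)·λ' = -0.4033; -0.4033 ∈ [-1.4, -0.4) → IN Λ
#3 (-16,13): internal coord -16 + (13)·λ' = -19.0689; -19.0689 ∉ [-1.4, -0.4) → out
#4 (11,-13): internal coord 11 + (-13)·λ' = +14.0689; +14.0689 ∉ [-1.4, -0.4) → out
#5 (0,-1): internal coord 0 + (-1)·λ' = +0.2361; +0.2361 ∉ [-1.4, -0.4) → out
#6 (1,13): internal coord 1 + (13)·λ' = -2.0689; -2.0689 ∉ [-1.4, -0.4) → out
#7 (7,-10): internal coord 7 + (-10)·λ' = +9.3607; +9.3607 ∉ [-1.4, -0.4) → out
#8 (-2,-5): internal coord -2 + (-5)·λ' = -0.8197; -0.8197 ∈ [-1.4, -0.4) → IN Λ
#9 (0,4): internal coord 0 + (4)·λ' = -0.9443; -0.9443 ∈ [-1.4, -0.4) → IN Λ

1, 2, 8, 9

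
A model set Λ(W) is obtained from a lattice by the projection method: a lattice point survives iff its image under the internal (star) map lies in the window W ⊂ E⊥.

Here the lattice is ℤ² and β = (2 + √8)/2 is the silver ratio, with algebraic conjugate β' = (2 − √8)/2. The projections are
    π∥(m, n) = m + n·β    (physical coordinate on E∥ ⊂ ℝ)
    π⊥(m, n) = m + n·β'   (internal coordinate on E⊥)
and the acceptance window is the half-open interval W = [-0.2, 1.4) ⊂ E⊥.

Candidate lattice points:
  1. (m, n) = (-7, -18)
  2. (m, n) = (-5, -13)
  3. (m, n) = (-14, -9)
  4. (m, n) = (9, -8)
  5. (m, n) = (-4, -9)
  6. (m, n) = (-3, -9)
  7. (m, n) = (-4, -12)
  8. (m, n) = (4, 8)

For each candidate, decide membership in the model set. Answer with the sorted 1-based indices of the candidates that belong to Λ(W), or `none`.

1, 2, 6, 7, 8

Compute β' = (2−√8)/2 = -0.4142, so π⊥(m,n) = m -0.4142·n.
#1 (-7,-18): internal coord -7 + (-18)·β' = +0.4558; +0.4558 ∈ [-0.2, 1.4) → IN Λ
#2 (-5,-13): internal coord -5 + (-13)·β' = +0.3848; +0.3848 ∈ [-0.2, 1.4) → IN Λ
#3 (-14,-9): internal coord -14 + (-9)·β' = -10.2721; -10.2721 ∉ [-0.2, 1.4) → out
#4 (9,-8): internal coord 9 + (-8)·β' = +12.3137; +12.3137 ∉ [-0.2, 1.4) → out
#5 (-4,-9): internal coord -4 + (-9)·β' = -0.2721; -0.2721 ∉ [-0.2, 1.4) → out
#6 (-3,-9): internal coord -3 + (-9)·β' = +0.7279; +0.7279 ∈ [-0.2, 1.4) → IN Λ
#7 (-4,-12): internal coord -4 + (-12)·β' = +0.9706; +0.9706 ∈ [-0.2, 1.4) → IN Λ
#8 (4,8): internal coord 4 + (8)·β' = +0.6863; +0.6863 ∈ [-0.2, 1.4) → IN Λ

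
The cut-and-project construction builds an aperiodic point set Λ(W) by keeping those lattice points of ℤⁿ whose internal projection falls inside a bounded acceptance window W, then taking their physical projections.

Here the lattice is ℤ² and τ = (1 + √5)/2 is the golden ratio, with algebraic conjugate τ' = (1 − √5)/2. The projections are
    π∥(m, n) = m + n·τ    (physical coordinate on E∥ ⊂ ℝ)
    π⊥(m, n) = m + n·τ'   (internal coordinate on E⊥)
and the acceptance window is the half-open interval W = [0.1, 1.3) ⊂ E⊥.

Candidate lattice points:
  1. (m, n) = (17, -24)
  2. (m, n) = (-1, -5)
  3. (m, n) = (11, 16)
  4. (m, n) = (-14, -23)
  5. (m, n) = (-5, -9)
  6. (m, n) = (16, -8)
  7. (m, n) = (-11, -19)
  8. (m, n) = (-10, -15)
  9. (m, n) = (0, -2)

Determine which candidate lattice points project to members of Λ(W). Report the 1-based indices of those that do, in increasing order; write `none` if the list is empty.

3, 4, 5, 7, 9

τ' = (1−√5)/2 ≈ -0.6180.
#1 (17,-24): internal coord 17 + (-24)·τ' = +31.8328; +31.8328 ∉ [0.1, 1.3) → out
#2 (-1,-5): internal coord -1 + (-5)·τ' = +2.0902; +2.0902 ∉ [0.1, 1.3) → out
#3 (11,16): internal coord 11 + (16)·τ' = +1.1115; +1.1115 ∈ [0.1, 1.3) → IN Λ
#4 (-14,-23): internal coord -14 + (-23)·τ' = +0.2148; +0.2148 ∈ [0.1, 1.3) → IN Λ
#5 (-5,-9): internal coord -5 + (-9)·τ' = +0.5623; +0.5623 ∈ [0.1, 1.3) → IN Λ
#6 (16,-8): internal coord 16 + (-8)·τ' = +20.9443; +20.9443 ∉ [0.1, 1.3) → out
#7 (-11,-19): internal coord -11 + (-19)·τ' = +0.7426; +0.7426 ∈ [0.1, 1.3) → IN Λ
#8 (-10,-15): internal coord -10 + (-15)·τ' = -0.7295; -0.7295 ∉ [0.1, 1.3) → out
#9 (0,-2): internal coord 0 + (-2)·τ' = +1.2361; +1.2361 ∈ [0.1, 1.3) → IN Λ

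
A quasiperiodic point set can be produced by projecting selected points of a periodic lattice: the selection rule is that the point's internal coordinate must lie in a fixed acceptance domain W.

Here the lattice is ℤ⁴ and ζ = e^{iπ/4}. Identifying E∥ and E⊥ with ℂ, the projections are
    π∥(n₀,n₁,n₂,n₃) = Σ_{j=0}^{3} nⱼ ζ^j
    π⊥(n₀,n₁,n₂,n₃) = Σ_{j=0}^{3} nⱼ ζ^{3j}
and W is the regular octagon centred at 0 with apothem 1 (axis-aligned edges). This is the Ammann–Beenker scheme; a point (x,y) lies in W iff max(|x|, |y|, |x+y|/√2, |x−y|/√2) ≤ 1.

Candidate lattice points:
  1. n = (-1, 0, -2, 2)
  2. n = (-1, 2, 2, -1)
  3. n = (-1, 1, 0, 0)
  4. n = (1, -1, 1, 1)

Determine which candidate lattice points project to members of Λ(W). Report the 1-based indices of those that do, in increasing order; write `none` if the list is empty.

Internal map: ζ^{3j} for j=0..3 gives (1,0), (−√2/2,√2/2), (0,−1), (√2/2,√2/2).
#1 (-1, 0, -2, 2): internal (0.414214, 3.414214); octagon support 3.414214 vs apothem 1 → ∉ W
#2 (-1, 2, 2, -1): internal (-3.121320, -1.292893); octagon support 3.121320 vs apothem 1 → ∉ W
#3 (-1, 1, 0, 0): internal (-1.707107, 0.707107); octagon support 1.707107 vs apothem 1 → ∉ W
#4 (1, -1, 1, 1): internal (2.414214, -1.000000); octagon support 2.414214 vs apothem 1 → ∉ W

none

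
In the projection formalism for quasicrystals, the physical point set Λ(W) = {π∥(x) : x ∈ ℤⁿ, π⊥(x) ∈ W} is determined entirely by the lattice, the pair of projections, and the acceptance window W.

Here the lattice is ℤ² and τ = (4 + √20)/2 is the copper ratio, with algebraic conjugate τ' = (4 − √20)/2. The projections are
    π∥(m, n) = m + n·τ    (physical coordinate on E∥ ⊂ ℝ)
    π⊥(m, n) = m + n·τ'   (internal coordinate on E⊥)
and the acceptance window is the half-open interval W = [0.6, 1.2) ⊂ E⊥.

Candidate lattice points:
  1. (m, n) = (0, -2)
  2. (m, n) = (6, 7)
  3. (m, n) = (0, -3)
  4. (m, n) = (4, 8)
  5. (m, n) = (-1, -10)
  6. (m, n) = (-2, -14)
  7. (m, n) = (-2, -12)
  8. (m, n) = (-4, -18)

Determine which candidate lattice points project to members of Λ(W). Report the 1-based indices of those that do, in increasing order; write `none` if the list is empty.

3, 7

Numerically τ ≈ 4.2361 and τ' = −1/τ ≈ -0.2361.
[1] lift (0,-2): star map gives 0.4721; window check 0.6 ≤ 0.4721 < 1.2 is false → out
[2] lift (6,7): star map gives 4.3475; window check 0.6 ≤ 4.3475 < 1.2 is false → out
[3] lift (0,-3): star map gives 0.7082; window check 0.6 ≤ 0.7082 < 1.2 is true → IN Λ
[4] lift (4,8): star map gives 2.1115; window check 0.6 ≤ 2.1115 < 1.2 is false → out
[5] lift (-1,-10): star map gives 1.3607; window check 0.6 ≤ 1.3607 < 1.2 is false → out
[6] lift (-2,-14): star map gives 1.3050; window check 0.6 ≤ 1.3050 < 1.2 is false → out
[7] lift (-2,-12): star map gives 0.8328; window check 0.6 ≤ 0.8328 < 1.2 is true → IN Λ
[8] lift (-4,-18): star map gives 0.2492; window check 0.6 ≤ 0.2492 < 1.2 is false → out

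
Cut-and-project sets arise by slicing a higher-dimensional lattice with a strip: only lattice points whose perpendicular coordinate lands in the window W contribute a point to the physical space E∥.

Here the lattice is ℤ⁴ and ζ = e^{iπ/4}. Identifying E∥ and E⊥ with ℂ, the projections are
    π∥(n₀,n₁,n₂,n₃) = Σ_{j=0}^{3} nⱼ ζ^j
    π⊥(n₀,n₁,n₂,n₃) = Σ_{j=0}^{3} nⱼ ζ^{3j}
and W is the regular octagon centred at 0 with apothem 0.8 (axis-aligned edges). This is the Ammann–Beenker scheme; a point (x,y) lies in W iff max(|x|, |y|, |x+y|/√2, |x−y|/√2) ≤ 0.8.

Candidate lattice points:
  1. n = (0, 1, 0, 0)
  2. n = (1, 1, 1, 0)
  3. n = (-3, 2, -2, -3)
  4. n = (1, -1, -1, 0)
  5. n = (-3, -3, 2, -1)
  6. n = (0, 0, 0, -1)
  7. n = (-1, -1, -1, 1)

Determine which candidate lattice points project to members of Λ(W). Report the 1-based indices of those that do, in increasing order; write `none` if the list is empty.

π⊥(n) = n₀ + n₁ζ³ + n₂ζ⁶ + n₃ζ⁹ where ζ = e^{iπ/4}.
candidate 1: n = (0, 1, 0, 0) → π⊥ ≈ (-0.70711, +0.70711); max(|x|,|y|,|x±y|/√2) = 1.00000 > 0.8 ⇒ ∉ W
candidate 2: n = (1, 1, 1, 0) → π⊥ ≈ (+0.29289, -0.29289); max(|x|,|y|,|x±y|/√2) = 0.41421 ≤ 0.8 ⇒ ∈ W
candidate 3: n = (-3, 2, -2, -3) → π⊥ ≈ (-6.53553, +1.29289); max(|x|,|y|,|x±y|/√2) = 6.53553 > 0.8 ⇒ ∉ W
candidate 4: n = (1, -1, -1, 0) → π⊥ ≈ (+1.70711, +0.29289); max(|x|,|y|,|x±y|/√2) = 1.70711 > 0.8 ⇒ ∉ W
candidate 5: n = (-3, -3, 2, -1) → π⊥ ≈ (-1.58579, -4.82843); max(|x|,|y|,|x±y|/√2) = 4.82843 > 0.8 ⇒ ∉ W
candidate 6: n = (0, 0, 0, -1) → π⊥ ≈ (-0.70711, -0.70711); max(|x|,|y|,|x±y|/√2) = 1.00000 > 0.8 ⇒ ∉ W
candidate 7: n = (-1, -1, -1, 1) → π⊥ ≈ (+0.41421, +1.00000); max(|x|,|y|,|x±y|/√2) = 1.00000 > 0.8 ⇒ ∉ W

2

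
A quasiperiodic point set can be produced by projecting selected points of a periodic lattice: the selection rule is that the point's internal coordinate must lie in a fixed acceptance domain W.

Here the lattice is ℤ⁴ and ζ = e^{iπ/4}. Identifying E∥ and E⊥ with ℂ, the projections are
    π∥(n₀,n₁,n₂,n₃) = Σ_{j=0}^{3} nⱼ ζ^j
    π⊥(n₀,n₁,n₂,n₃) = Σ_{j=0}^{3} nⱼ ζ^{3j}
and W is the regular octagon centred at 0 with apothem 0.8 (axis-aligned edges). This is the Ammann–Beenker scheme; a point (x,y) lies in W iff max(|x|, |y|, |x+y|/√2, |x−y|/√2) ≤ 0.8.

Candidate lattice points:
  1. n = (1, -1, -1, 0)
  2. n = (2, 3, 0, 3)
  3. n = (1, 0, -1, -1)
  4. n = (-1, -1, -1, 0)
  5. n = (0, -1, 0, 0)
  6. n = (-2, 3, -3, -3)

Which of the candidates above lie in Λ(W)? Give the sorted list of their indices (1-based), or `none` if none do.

3, 4

π⊥(n) = n₀ + n₁ζ³ + n₂ζ⁶ + n₃ζ⁹ where ζ = e^{iπ/4}.
candidate 1: n = (1, -1, -1, 0) → π⊥ ≈ (+1.707107, +0.292893); max(|x|,|y|,|x±y|/√2) = 1.707107 > 0.8 ⇒ ∉ W
candidate 2: n = (2, 3, 0, 3) → π⊥ ≈ (+2.000000, +4.242641); max(|x|,|y|,|x±y|/√2) = 4.414214 > 0.8 ⇒ ∉ W
candidate 3: n = (1, 0, -1, -1) → π⊥ ≈ (+0.292893, +0.292893); max(|x|,|y|,|x±y|/√2) = 0.414214 ≤ 0.8 ⇒ ∈ W
candidate 4: n = (-1, -1, -1, 0) → π⊥ ≈ (-0.292893, +0.292893); max(|x|,|y|,|x±y|/√2) = 0.414214 ≤ 0.8 ⇒ ∈ W
candidate 5: n = (0, -1, 0, 0) → π⊥ ≈ (+0.707107, -0.707107); max(|x|,|y|,|x±y|/√2) = 1.000000 > 0.8 ⇒ ∉ W
candidate 6: n = (-2, 3, -3, -3) → π⊥ ≈ (-6.242641, +3.000000); max(|x|,|y|,|x±y|/√2) = 6.535534 > 0.8 ⇒ ∉ W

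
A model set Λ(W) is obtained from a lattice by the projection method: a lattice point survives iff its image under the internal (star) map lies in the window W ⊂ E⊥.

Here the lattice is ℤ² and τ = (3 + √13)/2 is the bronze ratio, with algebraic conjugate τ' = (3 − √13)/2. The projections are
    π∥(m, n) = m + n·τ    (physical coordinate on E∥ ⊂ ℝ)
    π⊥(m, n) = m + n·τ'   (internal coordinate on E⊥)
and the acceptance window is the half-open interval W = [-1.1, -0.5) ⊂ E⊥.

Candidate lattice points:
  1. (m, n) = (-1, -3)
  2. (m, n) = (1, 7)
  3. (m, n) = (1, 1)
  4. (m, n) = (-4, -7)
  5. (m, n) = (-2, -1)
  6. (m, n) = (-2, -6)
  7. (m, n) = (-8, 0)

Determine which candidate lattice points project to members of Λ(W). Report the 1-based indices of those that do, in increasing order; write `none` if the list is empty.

Compute τ' = (3−√13)/2 = -0.3028, so π⊥(m,n) = m -0.3028·n.
[1] lift (-1,-3): star map gives -0.0917; window check -1.1 ≤ -0.0917 < -0.5 is false → out
[2] lift (1,7): star map gives -1.1194; window check -1.1 ≤ -1.1194 < -0.5 is false → out
[3] lift (1,1): star map gives 0.6972; window check -1.1 ≤ 0.6972 < -0.5 is false → out
[4] lift (-4,-7): star map gives -1.8806; window check -1.1 ≤ -1.8806 < -0.5 is false → out
[5] lift (-2,-1): star map gives -1.6972; window check -1.1 ≤ -1.6972 < -0.5 is false → out
[6] lift (-2,-6): star map gives -0.1833; window check -1.1 ≤ -0.1833 < -0.5 is false → out
[7] lift (-8,0): star map gives -8.0000; window check -1.1 ≤ -8.0000 < -0.5 is false → out

none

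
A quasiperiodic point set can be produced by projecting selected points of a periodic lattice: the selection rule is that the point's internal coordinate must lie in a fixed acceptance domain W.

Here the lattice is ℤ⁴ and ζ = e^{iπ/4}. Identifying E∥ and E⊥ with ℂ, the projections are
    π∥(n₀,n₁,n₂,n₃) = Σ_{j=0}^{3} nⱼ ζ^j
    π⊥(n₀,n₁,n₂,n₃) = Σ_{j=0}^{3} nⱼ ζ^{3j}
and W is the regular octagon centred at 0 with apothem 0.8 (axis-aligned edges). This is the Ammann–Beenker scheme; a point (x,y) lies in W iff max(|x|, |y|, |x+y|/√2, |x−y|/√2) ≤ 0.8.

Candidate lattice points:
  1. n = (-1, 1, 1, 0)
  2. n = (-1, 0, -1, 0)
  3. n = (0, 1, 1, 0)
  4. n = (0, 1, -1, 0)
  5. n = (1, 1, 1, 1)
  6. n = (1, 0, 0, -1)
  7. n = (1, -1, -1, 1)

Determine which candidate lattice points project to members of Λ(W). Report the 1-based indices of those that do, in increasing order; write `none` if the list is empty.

Internal map: ζ^{3j} for j=0..3 gives (1,0), (−√2/2,√2/2), (0,−1), (√2/2,√2/2).
candidate 1: n = (-1, 1, 1, 0) → π⊥ ≈ (-1.707107, -0.292893); max(|x|,|y|,|x±y|/√2) = 1.707107 > 0.8 ⇒ ∉ W
candidate 2: n = (-1, 0, -1, 0) → π⊥ ≈ (-1.000000, +1.000000); max(|x|,|y|,|x±y|/√2) = 1.414214 > 0.8 ⇒ ∉ W
candidate 3: n = (0, 1, 1, 0) → π⊥ ≈ (-0.707107, -0.292893); max(|x|,|y|,|x±y|/√2) = 0.707107 ≤ 0.8 ⇒ ∈ W
candidate 4: n = (0, 1, -1, 0) → π⊥ ≈ (-0.707107, +1.707107); max(|x|,|y|,|x±y|/√2) = 1.707107 > 0.8 ⇒ ∉ W
candidate 5: n = (1, 1, 1, 1) → π⊥ ≈ (+1.000000, +0.414214); max(|x|,|y|,|x±y|/√2) = 1.000000 > 0.8 ⇒ ∉ W
candidate 6: n = (1, 0, 0, -1) → π⊥ ≈ (+0.292893, -0.707107); max(|x|,|y|,|x±y|/√2) = 0.707107 ≤ 0.8 ⇒ ∈ W
candidate 7: n = (1, -1, -1, 1) → π⊥ ≈ (+2.414214, +1.000000); max(|x|,|y|,|x±y|/√2) = 2.414214 > 0.8 ⇒ ∉ W

3, 6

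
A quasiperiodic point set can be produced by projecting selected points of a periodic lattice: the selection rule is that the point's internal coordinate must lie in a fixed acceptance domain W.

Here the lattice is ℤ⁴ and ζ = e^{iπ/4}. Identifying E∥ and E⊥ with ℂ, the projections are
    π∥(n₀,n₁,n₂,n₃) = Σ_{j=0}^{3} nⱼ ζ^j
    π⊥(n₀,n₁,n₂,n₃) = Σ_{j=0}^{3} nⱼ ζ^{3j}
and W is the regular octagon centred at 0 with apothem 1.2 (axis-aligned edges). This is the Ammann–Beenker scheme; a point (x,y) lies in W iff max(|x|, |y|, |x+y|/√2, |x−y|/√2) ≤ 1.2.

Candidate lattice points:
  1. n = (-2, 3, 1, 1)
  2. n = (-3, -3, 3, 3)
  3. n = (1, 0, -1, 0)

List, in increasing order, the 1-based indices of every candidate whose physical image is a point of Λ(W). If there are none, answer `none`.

none

With ζ = e^{iπ/4} the internal vectors are ζ^0,ζ^3,ζ^6,ζ^9.
candidate 1: n = (-2, 3, 1, 1) → π⊥ ≈ (-3.41421, +1.82843); max(|x|,|y|,|x±y|/√2) = 3.70711 > 1.2 ⇒ ∉ W
candidate 2: n = (-3, -3, 3, 3) → π⊥ ≈ (+1.24264, -3.00000); max(|x|,|y|,|x±y|/√2) = 3.00000 > 1.2 ⇒ ∉ W
candidate 3: n = (1, 0, -1, 0) → π⊥ ≈ (+1.00000, +1.00000); max(|x|,|y|,|x±y|/√2) = 1.41421 > 1.2 ⇒ ∉ W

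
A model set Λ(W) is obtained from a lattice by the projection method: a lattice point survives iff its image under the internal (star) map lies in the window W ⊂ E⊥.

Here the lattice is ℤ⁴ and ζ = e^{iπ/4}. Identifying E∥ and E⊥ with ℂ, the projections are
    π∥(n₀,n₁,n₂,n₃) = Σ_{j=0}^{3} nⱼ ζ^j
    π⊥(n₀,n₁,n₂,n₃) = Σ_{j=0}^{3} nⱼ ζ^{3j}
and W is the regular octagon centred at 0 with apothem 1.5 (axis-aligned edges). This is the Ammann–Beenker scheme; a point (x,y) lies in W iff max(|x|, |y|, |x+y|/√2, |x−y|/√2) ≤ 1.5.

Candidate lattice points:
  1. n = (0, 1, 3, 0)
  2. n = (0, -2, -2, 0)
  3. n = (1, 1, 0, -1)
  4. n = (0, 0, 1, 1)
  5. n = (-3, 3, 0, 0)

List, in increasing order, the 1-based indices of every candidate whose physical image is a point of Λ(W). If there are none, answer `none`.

π⊥(n) = n₀ + n₁ζ³ + n₂ζ⁶ + n₃ζ⁹ where ζ = e^{iπ/4}.
#1 (0, 1, 3, 0): internal (-0.70711, -2.29289); octagon support 2.29289 vs apothem 1.5 → ∉ W
#2 (0, -2, -2, 0): internal (1.41421, 0.58579); octagon support 1.41421 vs apothem 1.5 → ∈ W
#3 (1, 1, 0, -1): internal (-0.41421, 0.00000); octagon support 0.41421 vs apothem 1.5 → ∈ W
#4 (0, 0, 1, 1): internal (0.70711, -0.29289); octagon support 0.70711 vs apothem 1.5 → ∈ W
#5 (-3, 3, 0, 0): internal (-5.12132, 2.12132); octagon support 5.12132 vs apothem 1.5 → ∉ W

2, 3, 4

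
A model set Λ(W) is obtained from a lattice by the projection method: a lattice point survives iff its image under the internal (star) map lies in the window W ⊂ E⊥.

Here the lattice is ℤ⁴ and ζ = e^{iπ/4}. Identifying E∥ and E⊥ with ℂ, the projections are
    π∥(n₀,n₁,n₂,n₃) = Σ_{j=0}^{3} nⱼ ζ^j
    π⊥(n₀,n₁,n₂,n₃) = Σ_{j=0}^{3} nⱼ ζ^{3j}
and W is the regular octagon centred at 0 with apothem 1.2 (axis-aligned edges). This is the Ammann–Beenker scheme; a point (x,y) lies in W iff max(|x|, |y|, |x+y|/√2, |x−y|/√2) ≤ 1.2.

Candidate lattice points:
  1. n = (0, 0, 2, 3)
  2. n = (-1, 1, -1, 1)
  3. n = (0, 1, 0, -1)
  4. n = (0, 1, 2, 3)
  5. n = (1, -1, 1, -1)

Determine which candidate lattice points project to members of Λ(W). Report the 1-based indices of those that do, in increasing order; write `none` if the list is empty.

none

π⊥(n) = n₀ + n₁ζ³ + n₂ζ⁶ + n₃ζ⁹ where ζ = e^{iπ/4}.
candidate 1: n = (0, 0, 2, 3) → π⊥ ≈ (+2.121320, +0.121320); max(|x|,|y|,|x±y|/√2) = 2.121320 > 1.2 ⇒ ∉ W
candidate 2: n = (-1, 1, -1, 1) → π⊥ ≈ (-1.000000, +2.414214); max(|x|,|y|,|x±y|/√2) = 2.414214 > 1.2 ⇒ ∉ W
candidate 3: n = (0, 1, 0, -1) → π⊥ ≈ (-1.414214, +0.000000); max(|x|,|y|,|x±y|/√2) = 1.414214 > 1.2 ⇒ ∉ W
candidate 4: n = (0, 1, 2, 3) → π⊥ ≈ (+1.414214, +0.828427); max(|x|,|y|,|x±y|/√2) = 1.585786 > 1.2 ⇒ ∉ W
candidate 5: n = (1, -1, 1, -1) → π⊥ ≈ (+1.000000, -2.414214); max(|x|,|y|,|x±y|/√2) = 2.414214 > 1.2 ⇒ ∉ W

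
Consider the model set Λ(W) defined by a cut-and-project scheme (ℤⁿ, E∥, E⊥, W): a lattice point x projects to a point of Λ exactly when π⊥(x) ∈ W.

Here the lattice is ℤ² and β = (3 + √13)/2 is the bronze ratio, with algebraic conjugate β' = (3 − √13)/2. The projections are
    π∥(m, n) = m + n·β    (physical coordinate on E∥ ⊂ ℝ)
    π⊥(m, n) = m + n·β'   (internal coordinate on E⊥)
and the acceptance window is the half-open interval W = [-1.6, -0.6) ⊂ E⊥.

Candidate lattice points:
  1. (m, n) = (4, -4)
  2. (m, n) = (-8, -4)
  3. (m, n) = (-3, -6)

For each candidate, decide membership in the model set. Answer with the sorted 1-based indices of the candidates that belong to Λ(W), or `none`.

β' = (3−√13)/2 ≈ -0.30278.
#1 (4,-4): internal coord 4 + (-4)·β' = +5.21110; +5.21110 ∉ [-1.6, -0.6) → out
#2 (-8,-4): internal coord -8 + (-4)·β' = -6.78890; -6.78890 ∉ [-1.6, -0.6) → out
#3 (-3,-6): internal coord -3 + (-6)·β' = -1.18335; -1.18335 ∈ [-1.6, -0.6) → IN Λ

3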